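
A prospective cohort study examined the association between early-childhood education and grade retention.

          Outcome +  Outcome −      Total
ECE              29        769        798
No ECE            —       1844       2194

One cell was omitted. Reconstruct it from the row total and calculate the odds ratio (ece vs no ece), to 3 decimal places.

The missing cell is in the unexposed row: 2194 − 1844 = 350.
So a = 29, b = 769, c = 350, d = 1844.
OR = (a·d)/(b·c) = (29 × 1844) / (769 × 350) = 53476 / 269150 = 0.19868

0.199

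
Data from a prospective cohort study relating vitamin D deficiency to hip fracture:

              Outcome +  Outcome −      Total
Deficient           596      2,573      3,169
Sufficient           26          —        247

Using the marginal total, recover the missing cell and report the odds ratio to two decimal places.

1.97

The missing cell is in the unexposed row: 247 − 26 = 221.
So a = 596, b = 2573, c = 26, d = 221.
OR = (a·d)/(b·c) = (596 × 221) / (2573 × 26) = 131716 / 66898 = 1.96891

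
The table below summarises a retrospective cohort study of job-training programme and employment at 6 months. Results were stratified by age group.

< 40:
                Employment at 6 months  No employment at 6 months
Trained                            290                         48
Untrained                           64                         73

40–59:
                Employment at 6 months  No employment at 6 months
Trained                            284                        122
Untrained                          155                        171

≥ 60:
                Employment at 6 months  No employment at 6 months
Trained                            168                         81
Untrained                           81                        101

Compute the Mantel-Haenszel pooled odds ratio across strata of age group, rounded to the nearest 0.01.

3.16

OR_MH = Σ(aᵢdᵢ/nᵢ) / Σ(bᵢcᵢ/nᵢ), where nᵢ is the stratum total.
Stratum 1 (< 40): n = 475; a·d/n = 290·73/475 = 44.5684; b·c/n = 48·64/475 = 6.4674
Stratum 2 (40–59): n = 732; a·d/n = 284·171/732 = 66.3443; b·c/n = 122·155/732 = 25.8333
Stratum 3 (≥ 60): n = 431; a·d/n = 168·101/431 = 39.3689; b·c/n = 81·81/431 = 15.2227
OR_MH = (44.5684 + 66.3443 + 39.3689) / (6.4674 + 25.8333 + 15.2227) = 150.2816 / 47.5234 = 3.16226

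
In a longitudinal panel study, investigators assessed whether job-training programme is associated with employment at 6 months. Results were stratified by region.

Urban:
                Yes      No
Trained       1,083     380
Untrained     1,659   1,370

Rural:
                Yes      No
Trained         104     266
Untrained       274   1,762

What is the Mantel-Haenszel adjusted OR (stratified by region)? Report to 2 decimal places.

2.38

OR_MH = Σ(aᵢdᵢ/nᵢ) / Σ(bᵢcᵢ/nᵢ), where nᵢ is the stratum total.
Stratum 1 (Urban): n = 4492; a·d/n = 1083·1370/4492 = 330.3005; b·c/n = 380·1659/4492 = 140.3428
Stratum 2 (Rural): n = 2406; a·d/n = 104·1762/2406 = 76.1629; b·c/n = 266·274/2406 = 30.2926
OR_MH = (330.3005 + 76.1629) / (140.3428 + 30.2926) = 406.4635 / 170.6354 = 2.38206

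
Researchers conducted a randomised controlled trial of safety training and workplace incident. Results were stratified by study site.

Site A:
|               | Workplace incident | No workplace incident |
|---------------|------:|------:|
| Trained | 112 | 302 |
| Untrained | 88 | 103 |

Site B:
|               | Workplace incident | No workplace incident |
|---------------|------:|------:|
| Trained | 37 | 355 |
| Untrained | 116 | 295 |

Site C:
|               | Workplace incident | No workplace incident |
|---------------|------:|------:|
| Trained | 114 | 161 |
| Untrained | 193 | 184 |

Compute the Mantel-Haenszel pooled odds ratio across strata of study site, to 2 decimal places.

OR_MH = Σ(aᵢdᵢ/nᵢ) / Σ(bᵢcᵢ/nᵢ), where nᵢ is the stratum total.
Stratum 1 (Site A): n = 605; a·d/n = 112·103/605 = 19.0678; b·c/n = 302·88/605 = 43.9273
Stratum 2 (Site B): n = 803; a·d/n = 37·295/803 = 13.5928; b·c/n = 355·116/803 = 51.2827
Stratum 3 (Site C): n = 652; a·d/n = 114·184/652 = 32.1718; b·c/n = 161·193/652 = 47.6580
OR_MH = (19.0678 + 13.5928 + 32.1718) / (43.9273 + 51.2827 + 47.6580) = 64.8323 / 142.8679 = 0.45379

0.45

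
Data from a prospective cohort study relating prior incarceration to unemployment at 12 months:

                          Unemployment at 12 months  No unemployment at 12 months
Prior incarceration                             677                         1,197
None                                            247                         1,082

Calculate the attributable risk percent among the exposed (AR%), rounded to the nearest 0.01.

48.55

Cells: a = 677, b = 1197, c = 247, d = 1082.
Risk in exposed = 677/1874 = 0.36126; risk in unexposed = 247/1329 = 0.18585.
RR = 0.36126/0.18585 = 1.94378
AR% = (RR − 1)/RR × 100 = (1.94378 − 1)/1.94378 × 100 = 48.5538%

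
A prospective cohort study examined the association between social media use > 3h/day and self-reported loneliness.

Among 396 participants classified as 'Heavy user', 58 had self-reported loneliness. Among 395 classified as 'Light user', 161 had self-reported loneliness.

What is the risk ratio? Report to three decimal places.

From the description: a = 58, b = 338, c = 161, d = 234.
Risk in exposed = 58/396 = 0.14646; risk in unexposed = 161/395 = 0.40759.
RR = 0.14646 / 0.40759 = 0.35934
The risk is 64% lower among the exposed than among the unexposed.

0.359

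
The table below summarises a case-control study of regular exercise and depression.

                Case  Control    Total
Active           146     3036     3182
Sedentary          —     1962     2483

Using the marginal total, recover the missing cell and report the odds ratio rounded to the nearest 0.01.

The missing cell is in the unexposed row: 2483 − 1962 = 521.
So a = 146, b = 3036, c = 521, d = 1962.
OR = (a·d)/(b·c) = (146 × 1962) / (3036 × 521) = 286452 / 1581756 = 0.18110

0.18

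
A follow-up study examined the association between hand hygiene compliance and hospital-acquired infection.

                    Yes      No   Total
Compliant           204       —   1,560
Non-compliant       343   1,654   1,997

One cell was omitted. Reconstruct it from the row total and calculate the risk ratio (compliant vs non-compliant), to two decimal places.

The missing cell is in the exposed row: 1560 − 204 = 1356.
So a = 204, b = 1356, c = 343, d = 1654.
RR = [a/(a+b)] / [c/(c+d)] = (204/1560) / (343/1997) = 0.13077/0.17176 = 0.76136

0.76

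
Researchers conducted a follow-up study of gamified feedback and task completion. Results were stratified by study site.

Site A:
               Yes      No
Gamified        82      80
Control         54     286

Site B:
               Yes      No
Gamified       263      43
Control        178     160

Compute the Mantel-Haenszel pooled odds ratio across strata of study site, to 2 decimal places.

OR_MH = Σ(aᵢdᵢ/nᵢ) / Σ(bᵢcᵢ/nᵢ), where nᵢ is the stratum total.
Stratum 1 (Site A): n = 502; a·d/n = 82·286/502 = 46.7171; b·c/n = 80·54/502 = 8.6056
Stratum 2 (Site B): n = 644; a·d/n = 263·160/644 = 65.3416; b·c/n = 43·178/644 = 11.8851
OR_MH = (46.7171 + 65.3416) / (8.6056 + 11.8851) = 112.0587 / 20.4907 = 5.46877

5.47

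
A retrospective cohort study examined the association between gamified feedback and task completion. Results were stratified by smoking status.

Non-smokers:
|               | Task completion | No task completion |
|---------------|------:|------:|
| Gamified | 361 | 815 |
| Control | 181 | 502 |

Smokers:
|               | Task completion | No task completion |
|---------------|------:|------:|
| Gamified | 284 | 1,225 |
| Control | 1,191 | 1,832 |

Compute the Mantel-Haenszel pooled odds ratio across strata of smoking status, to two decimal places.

OR_MH = Σ(aᵢdᵢ/nᵢ) / Σ(bᵢcᵢ/nᵢ), where nᵢ is the stratum total.
Stratum 1 (Non-smokers): n = 1859; a·d/n = 361·502/1859 = 97.4836; b·c/n = 815·181/1859 = 79.3518
Stratum 2 (Smokers): n = 4532; a·d/n = 284·1832/4532 = 114.8032; b·c/n = 1225·1191/4532 = 321.9274
OR_MH = (97.4836 + 114.8032) / (79.3518 + 321.9274) = 212.2868 / 401.2792 = 0.52903

0.53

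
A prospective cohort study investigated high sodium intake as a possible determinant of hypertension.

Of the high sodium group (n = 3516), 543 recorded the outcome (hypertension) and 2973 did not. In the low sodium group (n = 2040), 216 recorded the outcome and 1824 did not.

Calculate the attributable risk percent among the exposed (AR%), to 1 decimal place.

31.4

From the description: a = 543, b = 2973, c = 216, d = 1824.
Risk in exposed = 543/3516 = 0.15444; risk in unexposed = 216/2040 = 0.10588.
RR = 0.15444/0.10588 = 1.45857
AR% = (RR − 1)/RR × 100 = (1.45857 − 1)/1.45857 × 100 = 31.4397%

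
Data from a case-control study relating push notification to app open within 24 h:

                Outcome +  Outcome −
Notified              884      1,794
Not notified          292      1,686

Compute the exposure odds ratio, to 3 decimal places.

2.845

Cells: a = 884, b = 1794, c = 292, d = 1686.
OR = (a·d)/(b·c) = (884 × 1686) / (1794 × 292) = 1490424 / 523848 = 2.84515
The odds of app open within 24 h are about 2.85 times as high in the notified group.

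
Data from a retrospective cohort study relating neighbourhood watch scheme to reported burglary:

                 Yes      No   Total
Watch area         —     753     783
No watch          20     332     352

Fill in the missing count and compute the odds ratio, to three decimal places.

The missing cell is in the exposed row: 783 − 753 = 30.
So a = 30, b = 753, c = 20, d = 332.
OR = (a·d)/(b·c) = (30 × 332) / (753 × 20) = 9960 / 15060 = 0.66135

0.661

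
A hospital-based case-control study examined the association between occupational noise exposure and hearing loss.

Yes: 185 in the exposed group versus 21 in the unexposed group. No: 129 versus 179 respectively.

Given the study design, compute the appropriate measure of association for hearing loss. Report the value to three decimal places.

12.224

From the description: a = 185, b = 129, c = 21, d = 179.
This is a hospital-based case-control study: participants were sampled on outcome status, so risks in the source population cannot be estimated directly — relative risk is not valid here. The odds ratio is the appropriate measure.
OR = (a·d)/(b·c) = (185 × 179) / (129 × 21) = 33115 / 2709 = 12.22407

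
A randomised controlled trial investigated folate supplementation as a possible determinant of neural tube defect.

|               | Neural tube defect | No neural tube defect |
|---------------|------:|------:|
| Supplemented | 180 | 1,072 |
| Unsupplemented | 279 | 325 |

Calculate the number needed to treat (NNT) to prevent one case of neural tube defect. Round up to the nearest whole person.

4

Risk in treated group = 180/1252 = 0.14377; risk in control = 279/604 = 0.46192.
Absolute risk reduction = 0.46192 − 0.14377 = 0.31815
NNT = 1 / ARR = 1 / 0.31815 = 3.143 → round up → 4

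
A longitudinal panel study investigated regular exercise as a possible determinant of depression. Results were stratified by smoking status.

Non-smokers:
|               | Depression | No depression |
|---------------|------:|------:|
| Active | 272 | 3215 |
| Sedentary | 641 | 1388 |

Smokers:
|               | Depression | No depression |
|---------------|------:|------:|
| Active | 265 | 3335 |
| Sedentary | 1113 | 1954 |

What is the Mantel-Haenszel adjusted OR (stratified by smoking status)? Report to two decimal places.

OR_MH = Σ(aᵢdᵢ/nᵢ) / Σ(bᵢcᵢ/nᵢ), where nᵢ is the stratum total.
Stratum 1 (Non-smokers): n = 5516; a·d/n = 272·1388/5516 = 68.4438; b·c/n = 3215·641/5516 = 373.6068
Stratum 2 (Smokers): n = 6667; a·d/n = 265·1954/6667 = 77.6676; b·c/n = 3335·1113/6667 = 556.7504
OR_MH = (68.4438 + 77.6676) / (373.6068 + 556.7504) = 146.1114 / 930.3572 = 0.15705

0.16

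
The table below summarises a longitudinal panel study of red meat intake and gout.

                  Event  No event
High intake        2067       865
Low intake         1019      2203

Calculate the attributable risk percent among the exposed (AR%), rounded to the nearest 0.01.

Cells: a = 2067, b = 865, c = 1019, d = 2203.
Risk in exposed = 2067/2932 = 0.70498; risk in unexposed = 1019/3222 = 0.31626.
RR = 0.70498/0.31626 = 2.22909
AR% = (RR − 1)/RR × 100 = (2.22909 − 1)/2.22909 × 100 = 55.1387%

55.14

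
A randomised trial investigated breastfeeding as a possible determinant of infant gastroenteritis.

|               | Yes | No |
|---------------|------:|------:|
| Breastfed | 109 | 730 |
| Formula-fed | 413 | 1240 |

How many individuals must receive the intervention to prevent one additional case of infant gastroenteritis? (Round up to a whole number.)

9

Risk in treated group = 109/839 = 0.12992; risk in control = 413/1653 = 0.24985.
Absolute risk reduction = 0.24985 − 0.12992 = 0.11993
NNT = 1 / ARR = 1 / 0.11993 = 8.338 → round up → 9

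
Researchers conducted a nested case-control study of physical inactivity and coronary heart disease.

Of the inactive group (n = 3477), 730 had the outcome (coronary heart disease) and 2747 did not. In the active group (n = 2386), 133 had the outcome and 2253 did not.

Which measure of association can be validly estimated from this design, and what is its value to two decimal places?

From the description: a = 730, b = 2747, c = 133, d = 2253.
This is a nested case-control study: participants were sampled on outcome status, so risks in the source population cannot be estimated directly — relative risk is not valid here. The odds ratio is the appropriate measure.
OR = (a·d)/(b·c) = (730 × 2253) / (2747 × 133) = 1644690 / 365351 = 4.50167

4.50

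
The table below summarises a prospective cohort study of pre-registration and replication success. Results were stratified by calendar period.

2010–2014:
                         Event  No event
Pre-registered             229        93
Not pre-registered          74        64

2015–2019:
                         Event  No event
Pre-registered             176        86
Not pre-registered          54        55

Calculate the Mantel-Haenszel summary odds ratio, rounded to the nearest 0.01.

OR_MH = Σ(aᵢdᵢ/nᵢ) / Σ(bᵢcᵢ/nᵢ), where nᵢ is the stratum total.
Stratum 1 (2010–2014): n = 460; a·d/n = 229·64/460 = 31.8609; b·c/n = 93·74/460 = 14.9609
Stratum 2 (2015–2019): n = 371; a·d/n = 176·55/371 = 26.0916; b·c/n = 86·54/371 = 12.5175
OR_MH = (31.8609 + 26.0916) / (14.9609 + 12.5175) = 57.9525 / 27.4784 = 2.10902

2.11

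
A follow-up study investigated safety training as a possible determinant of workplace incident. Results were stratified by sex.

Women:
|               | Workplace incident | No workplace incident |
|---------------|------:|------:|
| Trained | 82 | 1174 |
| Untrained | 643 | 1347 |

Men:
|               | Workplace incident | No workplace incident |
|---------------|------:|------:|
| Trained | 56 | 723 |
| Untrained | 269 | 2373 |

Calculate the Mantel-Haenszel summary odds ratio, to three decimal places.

OR_MH = Σ(aᵢdᵢ/nᵢ) / Σ(bᵢcᵢ/nᵢ), where nᵢ is the stratum total.
Stratum 1 (Women): n = 3246; a·d/n = 82·1347/3246 = 34.0277; b·c/n = 1174·643/3246 = 232.5576
Stratum 2 (Men): n = 3421; a·d/n = 56·2373/3421 = 38.8448; b·c/n = 723·269/3421 = 56.8509
OR_MH = (34.0277 + 38.8448) / (232.5576 + 56.8509) = 72.8725 / 289.4085 = 0.25180

0.252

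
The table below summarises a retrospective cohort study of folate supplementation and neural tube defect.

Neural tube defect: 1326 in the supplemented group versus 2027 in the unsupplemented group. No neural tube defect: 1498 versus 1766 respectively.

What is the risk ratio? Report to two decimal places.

From the description: a = 1326, b = 1498, c = 2027, d = 1766.
Risk in exposed = 1326/2824 = 0.46955; risk in unexposed = 2027/3793 = 0.53441.
RR = 0.46955 / 0.53441 = 0.87863
The risk is 12% lower among the exposed than among the unexposed.

0.88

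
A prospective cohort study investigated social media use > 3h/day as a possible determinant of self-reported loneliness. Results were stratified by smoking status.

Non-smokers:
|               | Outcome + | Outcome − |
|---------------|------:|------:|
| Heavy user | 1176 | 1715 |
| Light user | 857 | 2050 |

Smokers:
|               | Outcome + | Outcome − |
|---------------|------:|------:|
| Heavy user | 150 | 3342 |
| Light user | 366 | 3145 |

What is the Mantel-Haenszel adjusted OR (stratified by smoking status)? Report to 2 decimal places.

OR_MH = Σ(aᵢdᵢ/nᵢ) / Σ(bᵢcᵢ/nᵢ), where nᵢ is the stratum total.
Stratum 1 (Non-smokers): n = 5798; a·d/n = 1176·2050/5798 = 415.7986; b·c/n = 1715·857/5798 = 253.4934
Stratum 2 (Smokers): n = 7003; a·d/n = 150·3145/7003 = 67.3640; b·c/n = 3342·366/7003 = 174.6640
OR_MH = (415.7986 + 67.3640) / (253.4934 + 174.6640) = 483.1625 / 428.1574 = 1.12847

1.13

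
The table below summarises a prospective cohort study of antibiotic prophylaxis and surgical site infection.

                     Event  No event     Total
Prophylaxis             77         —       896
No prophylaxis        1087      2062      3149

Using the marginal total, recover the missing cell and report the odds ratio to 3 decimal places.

The missing cell is in the exposed row: 896 − 77 = 819.
So a = 77, b = 819, c = 1087, d = 2062.
OR = (a·d)/(b·c) = (77 × 2062) / (819 × 1087) = 158774 / 890253 = 0.17835

0.178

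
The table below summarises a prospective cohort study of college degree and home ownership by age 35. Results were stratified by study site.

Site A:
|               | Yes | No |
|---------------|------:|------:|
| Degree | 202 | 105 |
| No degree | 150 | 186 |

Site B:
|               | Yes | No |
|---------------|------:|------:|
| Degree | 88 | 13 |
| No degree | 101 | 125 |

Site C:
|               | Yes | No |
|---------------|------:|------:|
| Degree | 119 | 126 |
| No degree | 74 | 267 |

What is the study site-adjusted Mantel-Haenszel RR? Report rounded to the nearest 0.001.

1.762

RR_MH = Σ(aᵢ·n₀ᵢ/nᵢ) / Σ(cᵢ·n₁ᵢ/nᵢ), with n₁ᵢ = aᵢ+bᵢ (exposed), n₀ᵢ = cᵢ+dᵢ (unexposed), nᵢ = n₁ᵢ+n₀ᵢ.
Stratum 1 (Site A): n₁ = 307, n₀ = 336, n = 643; a·n₀/n = 202·336/643 = 105.5552; c·n₁/n = 150·307/643 = 71.6174
Stratum 2 (Site B): n₁ = 101, n₀ = 226, n = 327; a·n₀/n = 88·226/327 = 60.8196; c·n₁/n = 101·101/327 = 31.1957
Stratum 3 (Site C): n₁ = 245, n₀ = 341, n = 586; a·n₀/n = 119·341/586 = 69.2474; c·n₁/n = 74·245/586 = 30.9386
RR_MH = (105.5552 + 60.8196 + 69.2474) / (71.6174 + 31.1957 + 30.9386) = 235.6222 / 133.7517 = 1.76164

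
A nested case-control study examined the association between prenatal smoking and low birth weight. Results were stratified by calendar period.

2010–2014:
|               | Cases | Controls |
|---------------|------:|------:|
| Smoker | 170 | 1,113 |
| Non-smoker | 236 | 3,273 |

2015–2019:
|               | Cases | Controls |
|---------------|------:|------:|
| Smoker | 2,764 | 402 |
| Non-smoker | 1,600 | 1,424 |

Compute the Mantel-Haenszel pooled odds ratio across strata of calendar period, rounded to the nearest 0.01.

OR_MH = Σ(aᵢdᵢ/nᵢ) / Σ(bᵢcᵢ/nᵢ), where nᵢ is the stratum total.
Stratum 1 (2010–2014): n = 4792; a·d/n = 170·3273/4792 = 116.1123; b·c/n = 1113·236/4792 = 54.8139
Stratum 2 (2015–2019): n = 6190; a·d/n = 2764·1424/6190 = 635.8540; b·c/n = 402·1600/6190 = 103.9095
OR_MH = (116.1123 + 635.8540) / (54.8139 + 103.9095) = 751.9662 / 158.7234 = 4.73759

4.74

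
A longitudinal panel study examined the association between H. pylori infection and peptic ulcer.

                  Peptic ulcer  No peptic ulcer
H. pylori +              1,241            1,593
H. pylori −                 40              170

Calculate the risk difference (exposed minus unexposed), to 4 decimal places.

Cells: a = 1241, b = 1593, c = 40, d = 170.
Risk in exposed = 1241/2834 = 0.437897; risk in unexposed = 40/210 = 0.190476.
Risk difference = 0.437897 − 0.190476 = 0.247421

0.2474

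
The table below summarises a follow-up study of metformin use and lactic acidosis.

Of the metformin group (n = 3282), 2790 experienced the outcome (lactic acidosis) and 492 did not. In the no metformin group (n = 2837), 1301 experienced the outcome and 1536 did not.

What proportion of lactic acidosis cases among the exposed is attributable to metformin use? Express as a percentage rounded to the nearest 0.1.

46.1

From the description: a = 2790, b = 492, c = 1301, d = 1536.
Risk in exposed = 2790/3282 = 0.85009; risk in unexposed = 1301/2837 = 0.45858.
RR = 0.85009/0.45858 = 1.85374
AR% = (RR − 1)/RR × 100 = (1.85374 − 1)/1.85374 × 100 = 46.0549%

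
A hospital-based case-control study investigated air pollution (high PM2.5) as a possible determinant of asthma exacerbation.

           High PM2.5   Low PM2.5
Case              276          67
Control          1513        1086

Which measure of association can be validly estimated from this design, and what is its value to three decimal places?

Reading the table with exposure as columns: a = 276 (High PM2.5, case), b = 1513 (High PM2.5, non-case), c = 67 (Low PM2.5, case), d = 1086.
This is a hospital-based case-control study: participants were sampled on outcome status, so risks in the source population cannot be estimated directly — relative risk is not valid here. The odds ratio is the appropriate measure.
OR = (a·d)/(b·c) = (276 × 1086) / (1513 × 67) = 299736 / 101371 = 2.95682

2.957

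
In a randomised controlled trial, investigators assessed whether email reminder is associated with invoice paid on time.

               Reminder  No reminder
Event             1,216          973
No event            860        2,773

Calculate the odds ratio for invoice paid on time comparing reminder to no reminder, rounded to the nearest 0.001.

Reading the table with exposure as columns: a = 1216 (Reminder, case), b = 860 (Reminder, non-case), c = 973 (No reminder, case), d = 2773.
OR = (a·d)/(b·c) = (1216 × 2773) / (860 × 973) = 3371968 / 836780 = 4.02969
The odds of invoice paid on time are about 4.03 times as high in the reminder group.

4.030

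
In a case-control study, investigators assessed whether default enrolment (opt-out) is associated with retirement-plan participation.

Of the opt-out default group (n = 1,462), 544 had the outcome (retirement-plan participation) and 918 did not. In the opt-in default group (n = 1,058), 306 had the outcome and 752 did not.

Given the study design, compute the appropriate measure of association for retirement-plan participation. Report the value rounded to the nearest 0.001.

From the description: a = 544, b = 918, c = 306, d = 752.
This is a case-control study: participants were sampled on outcome status, so risks in the source population cannot be estimated directly — relative risk is not valid here. The odds ratio is the appropriate measure.
OR = (a·d)/(b·c) = (544 × 752) / (918 × 306) = 409088 / 280908 = 1.45631

1.456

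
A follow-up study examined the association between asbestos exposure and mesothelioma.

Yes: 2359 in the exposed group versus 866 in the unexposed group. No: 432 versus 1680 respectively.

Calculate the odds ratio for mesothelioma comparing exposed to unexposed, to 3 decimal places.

10.593

From the description: a = 2359, b = 432, c = 866, d = 1680.
OR = (a·d)/(b·c) = (2359 × 1680) / (432 × 866) = 3963120 / 374112 = 10.59341
The odds of mesothelioma are about 10.59 times as high in the exposed group.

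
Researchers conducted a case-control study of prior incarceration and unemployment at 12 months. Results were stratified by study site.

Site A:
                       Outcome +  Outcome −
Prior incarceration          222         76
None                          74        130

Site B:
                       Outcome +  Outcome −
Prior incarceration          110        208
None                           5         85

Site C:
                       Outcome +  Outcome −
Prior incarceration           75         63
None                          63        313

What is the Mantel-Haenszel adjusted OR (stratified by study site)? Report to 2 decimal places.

5.87

OR_MH = Σ(aᵢdᵢ/nᵢ) / Σ(bᵢcᵢ/nᵢ), where nᵢ is the stratum total.
Stratum 1 (Site A): n = 502; a·d/n = 222·130/502 = 57.4900; b·c/n = 76·74/502 = 11.2032
Stratum 2 (Site B): n = 408; a·d/n = 110·85/408 = 22.9167; b·c/n = 208·5/408 = 2.5490
Stratum 3 (Site C): n = 514; a·d/n = 75·313/514 = 45.6712; b·c/n = 63·63/514 = 7.7218
OR_MH = (57.4900 + 22.9167 + 45.6712) / (11.2032 + 2.5490 + 7.7218) = 126.0779 / 21.4740 = 5.87119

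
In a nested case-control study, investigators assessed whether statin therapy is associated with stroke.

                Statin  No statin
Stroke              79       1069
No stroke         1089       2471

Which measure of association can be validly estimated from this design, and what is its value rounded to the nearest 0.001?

Reading the table with exposure as columns: a = 79 (Statin, case), b = 1089 (Statin, non-case), c = 1069 (No statin, case), d = 2471.
This is a nested case-control study: participants were sampled on outcome status, so risks in the source population cannot be estimated directly — relative risk is not valid here. The odds ratio is the appropriate measure.
OR = (a·d)/(b·c) = (79 × 2471) / (1089 × 1069) = 195209 / 1164141 = 0.16769

0.168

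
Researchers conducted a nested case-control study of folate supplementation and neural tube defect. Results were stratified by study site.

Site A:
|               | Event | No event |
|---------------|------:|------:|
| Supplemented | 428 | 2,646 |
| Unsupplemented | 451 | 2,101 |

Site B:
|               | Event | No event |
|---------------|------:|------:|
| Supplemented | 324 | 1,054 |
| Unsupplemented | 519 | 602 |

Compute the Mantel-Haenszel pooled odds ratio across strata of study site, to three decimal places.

0.552

OR_MH = Σ(aᵢdᵢ/nᵢ) / Σ(bᵢcᵢ/nᵢ), where nᵢ is the stratum total.
Stratum 1 (Site A): n = 5626; a·d/n = 428·2101/5626 = 159.8343; b·c/n = 2646·451/5626 = 212.1127
Stratum 2 (Site B): n = 2499; a·d/n = 324·602/2499 = 78.0504; b·c/n = 1054·519/2499 = 218.8980
OR_MH = (159.8343 + 78.0504) / (212.1127 + 218.8980) = 237.8848 / 431.0107 = 0.55192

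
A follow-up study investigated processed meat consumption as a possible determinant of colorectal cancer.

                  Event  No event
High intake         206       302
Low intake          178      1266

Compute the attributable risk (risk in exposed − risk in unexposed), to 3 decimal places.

0.282

Cells: a = 206, b = 302, c = 178, d = 1266.
Risk in exposed = 206/508 = 0.405512; risk in unexposed = 178/1444 = 0.123269.
Risk difference = 0.405512 − 0.123269 = 0.282243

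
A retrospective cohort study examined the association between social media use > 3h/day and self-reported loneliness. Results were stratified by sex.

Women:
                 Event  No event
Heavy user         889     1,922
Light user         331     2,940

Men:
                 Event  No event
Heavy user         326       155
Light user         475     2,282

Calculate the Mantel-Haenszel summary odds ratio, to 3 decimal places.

OR_MH = Σ(aᵢdᵢ/nᵢ) / Σ(bᵢcᵢ/nᵢ), where nᵢ is the stratum total.
Stratum 1 (Women): n = 6082; a·d/n = 889·2940/6082 = 429.7369; b·c/n = 1922·331/6082 = 104.6008
Stratum 2 (Men): n = 3238; a·d/n = 326·2282/3238 = 229.7505; b·c/n = 155·475/3238 = 22.7378
OR_MH = (429.7369 + 229.7505) / (104.6008 + 22.7378) = 659.4874 / 127.3386 = 5.17901

5.179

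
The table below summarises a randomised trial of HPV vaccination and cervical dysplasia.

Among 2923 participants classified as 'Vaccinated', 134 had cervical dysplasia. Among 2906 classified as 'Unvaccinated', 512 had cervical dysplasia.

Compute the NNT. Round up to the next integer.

Risk in treated group = 134/2923 = 0.04584; risk in control = 512/2906 = 0.17619.
Absolute risk reduction = 0.17619 − 0.04584 = 0.13034
NNT = 1 / ARR = 1 / 0.13034 = 7.672 → round up → 8

8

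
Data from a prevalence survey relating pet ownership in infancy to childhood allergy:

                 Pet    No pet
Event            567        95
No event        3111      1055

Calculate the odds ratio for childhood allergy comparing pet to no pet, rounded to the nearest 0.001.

2.024

Reading the table with exposure as columns: a = 567 (Pet, case), b = 3111 (Pet, non-case), c = 95 (No pet, case), d = 1055.
OR = (a·d)/(b·c) = (567 × 1055) / (3111 × 95) = 598185 / 295545 = 2.02401
The odds of childhood allergy are about 2.02 times as high in the pet group.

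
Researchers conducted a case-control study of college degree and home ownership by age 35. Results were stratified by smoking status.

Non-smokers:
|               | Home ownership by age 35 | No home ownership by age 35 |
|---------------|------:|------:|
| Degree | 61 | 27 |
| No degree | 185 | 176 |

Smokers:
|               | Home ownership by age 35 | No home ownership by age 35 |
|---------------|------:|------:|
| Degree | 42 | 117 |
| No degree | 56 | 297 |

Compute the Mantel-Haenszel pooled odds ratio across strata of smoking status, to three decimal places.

2.018

OR_MH = Σ(aᵢdᵢ/nᵢ) / Σ(bᵢcᵢ/nᵢ), where nᵢ is the stratum total.
Stratum 1 (Non-smokers): n = 449; a·d/n = 61·176/449 = 23.9109; b·c/n = 27·185/449 = 11.1247
Stratum 2 (Smokers): n = 512; a·d/n = 42·297/512 = 24.3633; b·c/n = 117·56/512 = 12.7969
OR_MH = (23.9109 + 24.3633) / (11.1247 + 12.7969) = 48.2742 / 23.9216 = 2.01802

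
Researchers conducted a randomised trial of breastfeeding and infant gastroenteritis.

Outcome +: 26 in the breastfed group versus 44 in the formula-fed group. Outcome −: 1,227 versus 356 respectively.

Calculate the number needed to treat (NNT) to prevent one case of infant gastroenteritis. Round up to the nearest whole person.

12

Risk in treated group = 26/1253 = 0.02075; risk in control = 44/400 = 0.11000.
Absolute risk reduction = 0.11000 − 0.02075 = 0.08925
NNT = 1 / ARR = 1 / 0.08925 = 11.205 → round up → 12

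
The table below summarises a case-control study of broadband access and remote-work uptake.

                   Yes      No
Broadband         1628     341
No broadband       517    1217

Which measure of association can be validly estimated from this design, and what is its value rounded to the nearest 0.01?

11.24

Cells: a = 1628, b = 341, c = 517, d = 1217.
This is a case-control study: participants were sampled on outcome status, so risks in the source population cannot be estimated directly — relative risk is not valid here. The odds ratio is the appropriate measure.
OR = (a·d)/(b·c) = (1628 × 1217) / (341 × 517) = 1981276 / 176297 = 11.23829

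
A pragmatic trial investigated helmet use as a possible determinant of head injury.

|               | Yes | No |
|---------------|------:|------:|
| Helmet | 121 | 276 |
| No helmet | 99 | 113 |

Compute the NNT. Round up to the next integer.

Risk in treated group = 121/397 = 0.30479; risk in control = 99/212 = 0.46698.
Absolute risk reduction = 0.46698 − 0.30479 = 0.16220
NNT = 1 / ARR = 1 / 0.16220 = 6.165 → round up → 7

7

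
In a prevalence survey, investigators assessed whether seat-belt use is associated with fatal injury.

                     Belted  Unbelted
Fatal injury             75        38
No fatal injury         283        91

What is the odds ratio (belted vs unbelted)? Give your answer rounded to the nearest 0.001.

Reading the table with exposure as columns: a = 75 (Belted, case), b = 283 (Belted, non-case), c = 38 (Unbelted, case), d = 91.
OR = (a·d)/(b·c) = (75 × 91) / (283 × 38) = 6825 / 10754 = 0.63465
Exposure is associated with lower odds of fatal injury (OR = 0.63 < 1).

0.635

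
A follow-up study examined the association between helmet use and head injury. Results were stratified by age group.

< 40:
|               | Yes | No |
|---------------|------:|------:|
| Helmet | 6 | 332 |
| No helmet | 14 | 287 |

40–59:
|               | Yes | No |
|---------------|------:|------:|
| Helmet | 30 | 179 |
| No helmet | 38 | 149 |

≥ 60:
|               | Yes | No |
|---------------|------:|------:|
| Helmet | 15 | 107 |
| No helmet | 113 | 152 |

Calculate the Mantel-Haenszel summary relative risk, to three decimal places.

0.432

RR_MH = Σ(aᵢ·n₀ᵢ/nᵢ) / Σ(cᵢ·n₁ᵢ/nᵢ), with n₁ᵢ = aᵢ+bᵢ (exposed), n₀ᵢ = cᵢ+dᵢ (unexposed), nᵢ = n₁ᵢ+n₀ᵢ.
Stratum 1 (< 40): n₁ = 338, n₀ = 301, n = 639; a·n₀/n = 6·301/639 = 2.8263; c·n₁/n = 14·338/639 = 7.4053
Stratum 2 (40–59): n₁ = 209, n₀ = 187, n = 396; a·n₀/n = 30·187/396 = 14.1667; c·n₁/n = 38·209/396 = 20.0556
Stratum 3 (≥ 60): n₁ = 122, n₀ = 265, n = 387; a·n₀/n = 15·265/387 = 10.2713; c·n₁/n = 113·122/387 = 35.6227
RR_MH = (2.8263 + 14.1667 + 10.2713) / (7.4053 + 20.0556 + 35.6227) = 27.2643 / 63.0836 = 0.43219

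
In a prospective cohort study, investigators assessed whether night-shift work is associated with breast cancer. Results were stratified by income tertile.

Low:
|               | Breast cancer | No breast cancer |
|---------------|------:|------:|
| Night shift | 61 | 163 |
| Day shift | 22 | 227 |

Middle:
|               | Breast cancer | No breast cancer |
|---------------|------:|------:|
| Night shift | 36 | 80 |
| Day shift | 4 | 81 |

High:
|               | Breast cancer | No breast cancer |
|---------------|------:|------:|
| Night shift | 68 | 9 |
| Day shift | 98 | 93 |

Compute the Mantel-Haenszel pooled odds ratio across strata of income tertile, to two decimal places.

5.41

OR_MH = Σ(aᵢdᵢ/nᵢ) / Σ(bᵢcᵢ/nᵢ), where nᵢ is the stratum total.
Stratum 1 (Low): n = 473; a·d/n = 61·227/473 = 29.2748; b·c/n = 163·22/473 = 7.5814
Stratum 2 (Middle): n = 201; a·d/n = 36·81/201 = 14.5075; b·c/n = 80·4/201 = 1.5920
Stratum 3 (High): n = 268; a·d/n = 68·93/268 = 23.5970; b·c/n = 9·98/268 = 3.2910
OR_MH = (29.2748 + 14.5075 + 23.5970) / (7.5814 + 1.5920 + 3.2910) = 67.3793 / 12.4645 = 5.40571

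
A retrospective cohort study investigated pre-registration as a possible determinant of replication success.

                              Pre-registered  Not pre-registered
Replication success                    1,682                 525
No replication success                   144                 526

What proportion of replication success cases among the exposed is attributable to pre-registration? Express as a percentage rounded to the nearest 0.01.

45.77

Reading the table with exposure as columns: a = 1682 (Pre-registered, case), b = 144 (Pre-registered, non-case), c = 525 (Not pre-registered, case), d = 526.
Risk in exposed = 1682/1826 = 0.92114; risk in unexposed = 525/1051 = 0.49952.
RR = 0.92114/0.49952 = 1.84403
AR% = (RR − 1)/RR × 100 = (1.84403 − 1)/1.84403 × 100 = 45.7710%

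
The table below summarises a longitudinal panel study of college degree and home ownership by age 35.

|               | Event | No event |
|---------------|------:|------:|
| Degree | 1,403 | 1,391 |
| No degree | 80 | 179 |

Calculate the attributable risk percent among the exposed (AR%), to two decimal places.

Cells: a = 1403, b = 1391, c = 80, d = 179.
Risk in exposed = 1403/2794 = 0.50215; risk in unexposed = 80/259 = 0.30888.
RR = 0.50215/0.30888 = 1.62570
AR% = (RR − 1)/RR × 100 = (1.62570 − 1)/1.62570 × 100 = 38.4881%

38.49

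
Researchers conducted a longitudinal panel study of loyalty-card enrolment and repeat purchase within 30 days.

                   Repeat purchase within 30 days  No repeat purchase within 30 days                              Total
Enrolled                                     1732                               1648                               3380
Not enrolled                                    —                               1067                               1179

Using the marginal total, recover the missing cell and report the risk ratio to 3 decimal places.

5.394

The missing cell is in the unexposed row: 1179 − 1067 = 112.
So a = 1732, b = 1648, c = 112, d = 1067.
RR = [a/(a+b)] / [c/(c+d)] = (1732/3380) / (112/1179) = 0.51243/0.09500 = 5.39420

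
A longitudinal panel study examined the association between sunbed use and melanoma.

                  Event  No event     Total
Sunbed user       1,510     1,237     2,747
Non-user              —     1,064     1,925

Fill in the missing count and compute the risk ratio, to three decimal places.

The missing cell is in the unexposed row: 1925 − 1064 = 861.
So a = 1510, b = 1237, c = 861, d = 1064.
RR = [a/(a+b)] / [c/(c+d)] = (1510/2747) / (861/1925) = 0.54969/0.44727 = 1.22898

1.229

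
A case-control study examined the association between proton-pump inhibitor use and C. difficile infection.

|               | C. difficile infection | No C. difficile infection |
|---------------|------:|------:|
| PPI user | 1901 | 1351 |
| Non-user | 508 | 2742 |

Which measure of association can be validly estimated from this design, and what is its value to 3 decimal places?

7.595

Cells: a = 1901, b = 1351, c = 508, d = 2742.
This is a case-control study: participants were sampled on outcome status, so risks in the source population cannot be estimated directly — relative risk is not valid here. The odds ratio is the appropriate measure.
OR = (a·d)/(b·c) = (1901 × 2742) / (1351 × 508) = 5212542 / 686308 = 7.59505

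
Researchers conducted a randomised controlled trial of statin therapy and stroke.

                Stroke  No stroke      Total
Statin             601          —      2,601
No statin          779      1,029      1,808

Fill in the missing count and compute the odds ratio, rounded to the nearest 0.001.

The missing cell is in the exposed row: 2601 − 601 = 2000.
So a = 601, b = 2000, c = 779, d = 1029.
OR = (a·d)/(b·c) = (601 × 1029) / (2000 × 779) = 618429 / 1558000 = 0.39694

0.397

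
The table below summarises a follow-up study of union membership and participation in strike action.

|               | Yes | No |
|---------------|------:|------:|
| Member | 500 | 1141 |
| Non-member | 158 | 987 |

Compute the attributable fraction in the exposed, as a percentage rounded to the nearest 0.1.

54.7

Cells: a = 500, b = 1141, c = 158, d = 987.
Risk in exposed = 500/1641 = 0.30469; risk in unexposed = 158/1145 = 0.13799.
RR = 0.30469/0.13799 = 2.20805
AR% = (RR − 1)/RR × 100 = (2.20805 − 1)/2.20805 × 100 = 54.7113%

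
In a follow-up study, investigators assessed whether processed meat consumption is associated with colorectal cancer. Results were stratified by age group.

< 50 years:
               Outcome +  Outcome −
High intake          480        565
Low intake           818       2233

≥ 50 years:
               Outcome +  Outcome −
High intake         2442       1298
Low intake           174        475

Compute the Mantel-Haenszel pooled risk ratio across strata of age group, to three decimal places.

RR_MH = Σ(aᵢ·n₀ᵢ/nᵢ) / Σ(cᵢ·n₁ᵢ/nᵢ), with n₁ᵢ = aᵢ+bᵢ (exposed), n₀ᵢ = cᵢ+dᵢ (unexposed), nᵢ = n₁ᵢ+n₀ᵢ.
Stratum 1 (< 50 years): n₁ = 1045, n₀ = 3051, n = 4096; a·n₀/n = 480·3051/4096 = 357.5391; c·n₁/n = 818·1045/4096 = 208.6938
Stratum 2 (≥ 50 years): n₁ = 3740, n₀ = 649, n = 4389; a·n₀/n = 2442·649/4389 = 361.0977; c·n₁/n = 174·3740/4389 = 148.2707
RR_MH = (357.5391 + 361.0977) / (208.6938 + 148.2707) = 718.6368 / 356.9645 = 2.01319

2.013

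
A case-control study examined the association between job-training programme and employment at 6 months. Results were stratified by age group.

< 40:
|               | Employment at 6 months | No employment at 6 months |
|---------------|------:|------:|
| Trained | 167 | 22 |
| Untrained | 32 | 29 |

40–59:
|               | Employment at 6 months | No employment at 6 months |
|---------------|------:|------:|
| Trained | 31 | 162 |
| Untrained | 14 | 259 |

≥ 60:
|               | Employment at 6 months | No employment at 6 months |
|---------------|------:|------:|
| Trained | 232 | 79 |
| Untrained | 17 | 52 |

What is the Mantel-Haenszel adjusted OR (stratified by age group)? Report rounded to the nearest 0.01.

OR_MH = Σ(aᵢdᵢ/nᵢ) / Σ(bᵢcᵢ/nᵢ), where nᵢ is the stratum total.
Stratum 1 (< 40): n = 250; a·d/n = 167·29/250 = 19.3720; b·c/n = 22·32/250 = 2.8160
Stratum 2 (40–59): n = 466; a·d/n = 31·259/466 = 17.2296; b·c/n = 162·14/466 = 4.8670
Stratum 3 (≥ 60): n = 380; a·d/n = 232·52/380 = 31.7474; b·c/n = 79·17/380 = 3.5342
OR_MH = (19.3720 + 17.2296 + 31.7474) / (2.8160 + 4.8670 + 3.5342) = 68.3490 / 11.2172 = 6.09325

6.09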